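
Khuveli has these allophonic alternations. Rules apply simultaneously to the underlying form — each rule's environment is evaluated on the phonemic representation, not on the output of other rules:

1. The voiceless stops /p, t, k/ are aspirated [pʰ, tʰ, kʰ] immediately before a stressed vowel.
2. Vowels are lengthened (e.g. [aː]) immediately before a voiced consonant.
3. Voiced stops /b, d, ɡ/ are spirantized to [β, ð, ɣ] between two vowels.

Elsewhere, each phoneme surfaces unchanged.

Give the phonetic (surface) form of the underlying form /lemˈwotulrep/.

/l/ (word-initial): no rule targets it → [l].
/e/ (between /l/ and /m/): before a voiced consonant, so rule 2 applies → [eː].
/m/ — not in any rule's target class → [m].
/w/ (between /m/ and /o/) is unaffected → [w].
/o/ (between /w/ and /t/): rule 2 targets it, but not before a voiced consonant → unchanged [o].
/t/ (between /o/ and /u/): rule 1 targets it, but not immediately before a stressed vowel → unchanged [t].
Rule 2 applies to /u/ (between /t/ and /l/: before a voiced consonant) → [uː].
/l/ (between /u/ and /r/): no rule targets it → [l].
/r/ stays [r].
/e/ (between /r/ and /p/): rule 2 targets it, but not before a voiced consonant → unchanged [e].
/p/ (word-final): rule 1 targets it, but not immediately before a stressed vowel → unchanged [p].

[leːmˈwotuːlrep]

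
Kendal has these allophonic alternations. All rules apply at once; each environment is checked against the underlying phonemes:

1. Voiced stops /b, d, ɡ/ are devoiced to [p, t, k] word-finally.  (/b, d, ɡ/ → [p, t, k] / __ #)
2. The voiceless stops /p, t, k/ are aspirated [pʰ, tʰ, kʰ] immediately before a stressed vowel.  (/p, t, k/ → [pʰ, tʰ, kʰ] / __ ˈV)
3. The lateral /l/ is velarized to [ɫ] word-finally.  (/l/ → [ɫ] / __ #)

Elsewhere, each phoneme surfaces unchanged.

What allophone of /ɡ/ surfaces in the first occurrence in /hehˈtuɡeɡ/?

[ɡ]

/ɡ/ — between /u/ and /e/; rule 1 does not apply here → [ɡ].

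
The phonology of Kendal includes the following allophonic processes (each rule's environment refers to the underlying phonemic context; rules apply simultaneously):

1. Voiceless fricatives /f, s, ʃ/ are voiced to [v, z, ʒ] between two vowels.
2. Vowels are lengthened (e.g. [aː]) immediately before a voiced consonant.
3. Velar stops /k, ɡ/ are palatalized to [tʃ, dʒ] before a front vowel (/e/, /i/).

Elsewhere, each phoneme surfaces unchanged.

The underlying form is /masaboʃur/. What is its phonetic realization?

[mazaːboʒuːr]

/a/ — between /m/ and /s/; rule 2 does not apply here → [a].
/s/ meets the environment for rule 1 (between two vowels) → [z].
/a/ — between /s/ and /b/, before a voiced consonant — surfaces as [aː] (rule 2).
/o/ (between /b/ and /ʃ/) fails the environment for rule 2, so it stays [o].
/ʃ/ (between /o/ and /u/) occurs between two vowels → [ʒ] by rule 1.
Rule 2 applies to /u/ (between /ʃ/ and /r/: before a voiced consonant) → [uː].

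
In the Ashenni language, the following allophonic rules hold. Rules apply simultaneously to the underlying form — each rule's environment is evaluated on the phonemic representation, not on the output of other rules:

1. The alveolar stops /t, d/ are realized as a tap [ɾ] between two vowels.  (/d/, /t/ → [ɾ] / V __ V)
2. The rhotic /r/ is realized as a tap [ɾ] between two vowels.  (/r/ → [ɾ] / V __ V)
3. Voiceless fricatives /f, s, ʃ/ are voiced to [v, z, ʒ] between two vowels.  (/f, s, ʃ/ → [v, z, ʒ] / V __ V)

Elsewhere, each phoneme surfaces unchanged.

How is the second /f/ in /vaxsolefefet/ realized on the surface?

[v]

/f/ (between /e/ and /e/) occurs between two vowels → [v] by rule 3.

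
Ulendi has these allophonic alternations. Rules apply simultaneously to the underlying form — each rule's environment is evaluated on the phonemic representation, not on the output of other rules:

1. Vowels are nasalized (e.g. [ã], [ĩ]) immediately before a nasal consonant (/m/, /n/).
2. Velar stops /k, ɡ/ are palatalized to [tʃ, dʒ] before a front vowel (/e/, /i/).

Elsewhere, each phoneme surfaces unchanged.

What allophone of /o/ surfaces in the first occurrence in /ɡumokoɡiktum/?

[o]

/o/ — between /m/ and /k/; rule 1 does not apply here → [o].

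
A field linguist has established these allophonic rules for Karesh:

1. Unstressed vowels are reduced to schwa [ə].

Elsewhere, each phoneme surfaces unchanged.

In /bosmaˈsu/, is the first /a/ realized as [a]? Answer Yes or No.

/a/ — between /m/ and /s/, in an unstressed syllable — surfaces as [ə] (rule 1).
The actual realization is [ə], not [a].

No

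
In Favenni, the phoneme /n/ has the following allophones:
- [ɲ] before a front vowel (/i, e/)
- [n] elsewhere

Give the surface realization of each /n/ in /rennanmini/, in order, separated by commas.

[n], [n], [n], [ɲ]

Occurrence 1 (position 3): no conditioning environment matches → elsewhere allophone [n].
Occurrence 2 (position 4): no conditioning environment matches → elsewhere allophone [n].
Occurrence 3 (position 6): no conditioning environment matches → elsewhere allophone [n].
Occurrence 4 (position 9): before a front vowel (/i, e/) → [ɲ].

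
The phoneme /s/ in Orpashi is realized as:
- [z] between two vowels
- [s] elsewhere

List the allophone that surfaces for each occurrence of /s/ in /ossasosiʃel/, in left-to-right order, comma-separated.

[s], [s], [z], [z]

Occurrence 1 (position 2): no conditioning environment matches → elsewhere allophone [s].
Occurrence 2 (position 3): no conditioning environment matches → elsewhere allophone [s].
Occurrence 3 (position 5): between two vowels → [z].
Occurrence 4 (position 7): between two vowels → [z].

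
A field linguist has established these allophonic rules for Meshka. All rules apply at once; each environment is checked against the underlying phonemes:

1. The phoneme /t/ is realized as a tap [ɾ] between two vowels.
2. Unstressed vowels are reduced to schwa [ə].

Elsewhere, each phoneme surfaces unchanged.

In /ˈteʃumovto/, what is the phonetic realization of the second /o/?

/o/ — word-final, in an unstressed syllable — surfaces as [ə] (rule 2).

[ə]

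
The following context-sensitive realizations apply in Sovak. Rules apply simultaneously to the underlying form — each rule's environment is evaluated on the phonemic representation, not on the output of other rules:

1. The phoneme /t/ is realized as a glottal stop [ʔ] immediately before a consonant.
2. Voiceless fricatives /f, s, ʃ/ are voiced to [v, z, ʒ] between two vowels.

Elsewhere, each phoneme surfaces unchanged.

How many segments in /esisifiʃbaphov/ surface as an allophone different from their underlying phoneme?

3

Segments that undergo a rule: /s/ → [z] (rule 2); /s/ → [z] (rule 2); /f/ → [v] (rule 2).
All other segments surface unchanged.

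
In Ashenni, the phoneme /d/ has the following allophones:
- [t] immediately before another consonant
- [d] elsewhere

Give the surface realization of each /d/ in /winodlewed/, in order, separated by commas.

Occurrence 1 (position 5): immediately before another consonant → [t].
Occurrence 2 (position 10): no conditioning environment matches → elsewhere allophone [d].

[t], [d]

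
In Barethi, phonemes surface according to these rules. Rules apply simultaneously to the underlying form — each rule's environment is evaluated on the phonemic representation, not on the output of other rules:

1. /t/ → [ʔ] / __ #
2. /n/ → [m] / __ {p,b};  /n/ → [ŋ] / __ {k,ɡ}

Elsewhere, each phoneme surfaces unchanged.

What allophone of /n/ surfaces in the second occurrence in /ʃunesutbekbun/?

[n]

/n/ (word-final) is in the target of rule 2 but the environment (before a labial or velar stop) is not met → [n].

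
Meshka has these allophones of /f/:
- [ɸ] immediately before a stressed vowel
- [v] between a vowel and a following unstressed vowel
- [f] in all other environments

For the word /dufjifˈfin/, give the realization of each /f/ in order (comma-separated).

Occurrence 1 (position 3): no conditioning environment matches → elsewhere allophone [f].
Occurrence 2 (position 6): no conditioning environment matches → elsewhere allophone [f].
Occurrence 3 (position 7): immediately before a stressed vowel → [ɸ].

[f], [f], [ɸ]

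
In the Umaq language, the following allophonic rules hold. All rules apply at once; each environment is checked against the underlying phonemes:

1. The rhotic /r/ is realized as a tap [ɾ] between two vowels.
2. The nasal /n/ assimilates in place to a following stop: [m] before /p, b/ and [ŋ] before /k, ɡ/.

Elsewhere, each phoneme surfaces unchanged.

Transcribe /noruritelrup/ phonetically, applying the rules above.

/n/ (word-initial): rule 2 targets it, but not before a labial or velar stop → unchanged [n].
/o/ (between /n/ and /r/): no rule targets it → [o].
Rule 1 applies to /r/ (between /o/ and /u/: between two vowels) → [ɾ].
/u/ (between /r/ and /r/) is unaffected → [u].
/r/ (between /u/ and /i/) occurs between two vowels → [ɾ] by rule 1.
/i/ (between /r/ and /t/): no rule targets it → [i].
/t/ — not in any rule's target class → [t].
/e/ — not in any rule's target class → [e].
/l/ (between /e/ and /r/) is unaffected → [l].
/r/ (between /l/ and /u/) is in the target of rule 1 but the environment (between two vowels) is not met → [r].
/u/ (between /r/ and /p/) is unaffected → [u].
/p/ (word-final) is unaffected → [p].

[noɾuɾitelrup]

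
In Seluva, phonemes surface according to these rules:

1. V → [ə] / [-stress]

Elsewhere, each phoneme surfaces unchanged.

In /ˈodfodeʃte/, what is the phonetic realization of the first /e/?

[ə]

/e/ (between /d/ and /ʃ/): in an unstressed syllable, so rule 1 applies → [ə].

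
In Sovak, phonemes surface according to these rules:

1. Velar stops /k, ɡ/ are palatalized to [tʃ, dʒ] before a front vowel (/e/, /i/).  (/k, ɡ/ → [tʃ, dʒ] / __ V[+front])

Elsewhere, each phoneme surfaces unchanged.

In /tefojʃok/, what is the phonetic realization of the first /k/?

[k]

/k/ — word-final; rule 1 does not apply here → [k].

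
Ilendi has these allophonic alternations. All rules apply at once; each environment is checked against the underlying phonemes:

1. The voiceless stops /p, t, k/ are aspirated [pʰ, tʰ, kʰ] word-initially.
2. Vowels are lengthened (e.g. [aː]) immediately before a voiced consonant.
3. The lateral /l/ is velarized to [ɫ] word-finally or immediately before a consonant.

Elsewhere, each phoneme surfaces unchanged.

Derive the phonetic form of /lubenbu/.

/l/ (word-initial) is in the target of rule 3 but the environment (word-finally or immediately before a consonant) is not met → [l].
/u/ (between /l/ and /b/) occurs before a voiced consonant → [uː] by rule 2.
/b/ (between /u/ and /e/): no rule targets it → [b].
/e/ (between /b/ and /n/): before a voiced consonant, so rule 2 applies → [eː].
/n/ (between /e/ and /b/) is unaffected → [n].
/b/ stays [b].
/u/ (word-final): rule 2 targets it, but not before a voiced consonant → unchanged [u].

[luːbeːnbu]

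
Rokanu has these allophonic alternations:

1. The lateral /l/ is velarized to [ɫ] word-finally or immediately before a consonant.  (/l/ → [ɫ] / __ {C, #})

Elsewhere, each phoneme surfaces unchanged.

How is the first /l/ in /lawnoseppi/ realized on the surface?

[l]

/l/ (word-initial): rule 1 targets it, but not word-finally or immediately before a consonant → unchanged [l].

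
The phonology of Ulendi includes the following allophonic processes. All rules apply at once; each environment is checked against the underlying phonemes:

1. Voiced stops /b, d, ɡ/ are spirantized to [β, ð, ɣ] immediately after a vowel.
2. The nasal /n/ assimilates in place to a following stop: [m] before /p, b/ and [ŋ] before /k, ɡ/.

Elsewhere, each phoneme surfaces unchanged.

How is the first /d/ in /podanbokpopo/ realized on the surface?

[ð]

/d/ (between /o/ and /a/): immediately after a vowel, so rule 1 applies → [ð].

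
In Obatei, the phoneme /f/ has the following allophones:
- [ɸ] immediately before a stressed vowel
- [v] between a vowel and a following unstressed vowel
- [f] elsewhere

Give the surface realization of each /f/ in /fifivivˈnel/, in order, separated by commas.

[f], [v]

Occurrence 1 (position 1): no conditioning environment matches → elsewhere allophone [f].
Occurrence 2 (position 3): between a vowel and a following unstressed vowel → [v].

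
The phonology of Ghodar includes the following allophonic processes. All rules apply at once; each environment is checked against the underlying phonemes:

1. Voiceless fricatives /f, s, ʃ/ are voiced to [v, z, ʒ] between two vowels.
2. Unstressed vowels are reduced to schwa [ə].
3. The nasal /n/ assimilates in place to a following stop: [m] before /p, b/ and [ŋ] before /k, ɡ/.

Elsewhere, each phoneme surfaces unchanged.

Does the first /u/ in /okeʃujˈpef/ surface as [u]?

No

/u/ (between /ʃ/ and /j/) occurs in an unstressed syllable → [ə] by rule 2.
The actual realization is [ə], not [u].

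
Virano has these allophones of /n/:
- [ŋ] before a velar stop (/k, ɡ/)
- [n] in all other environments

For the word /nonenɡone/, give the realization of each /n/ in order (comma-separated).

[n], [n], [ŋ], [n]

Occurrence 1 (position 1): no conditioning environment matches → elsewhere allophone [n].
Occurrence 2 (position 3): no conditioning environment matches → elsewhere allophone [n].
Occurrence 3 (position 5): before a velar stop → [ŋ].
Occurrence 4 (position 8): no conditioning environment matches → elsewhere allophone [n].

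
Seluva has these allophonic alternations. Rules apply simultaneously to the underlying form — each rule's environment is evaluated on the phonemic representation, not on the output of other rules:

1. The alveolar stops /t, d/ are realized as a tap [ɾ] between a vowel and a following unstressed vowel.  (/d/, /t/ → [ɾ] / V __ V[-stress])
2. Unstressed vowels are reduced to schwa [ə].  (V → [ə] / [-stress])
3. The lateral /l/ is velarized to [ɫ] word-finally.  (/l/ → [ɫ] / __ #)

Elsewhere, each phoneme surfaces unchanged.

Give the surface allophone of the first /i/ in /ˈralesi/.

/i/ (word-final): in an unstressed syllable, so rule 2 applies → [ə].

[ə]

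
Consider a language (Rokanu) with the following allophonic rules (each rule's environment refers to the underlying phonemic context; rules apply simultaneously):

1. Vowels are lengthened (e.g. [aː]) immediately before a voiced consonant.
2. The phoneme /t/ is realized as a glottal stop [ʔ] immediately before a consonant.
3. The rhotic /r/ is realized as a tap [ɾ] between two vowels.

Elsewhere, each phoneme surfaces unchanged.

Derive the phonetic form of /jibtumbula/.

/j/ — not in any rule's target class → [j].
/i/ — between /j/ and /b/, before a voiced consonant — surfaces as [iː] (rule 1).
/b/ — not in any rule's target class → [b].
/t/ — between /b/ and /u/; rule 2 does not apply here → [t].
/u/ (between /t/ and /m/) occurs before a voiced consonant → [uː] by rule 1.
/m/ stays [m].
/b/ (between /m/ and /u/) is unaffected → [b].
/u/ (between /b/ and /l/): before a voiced consonant, so rule 1 applies → [uː].
/l/ stays [l].
/a/ (word-final) is in the target of rule 1 but the environment (before a voiced consonant) is not met → [a].

[jiːbtuːmbuːla]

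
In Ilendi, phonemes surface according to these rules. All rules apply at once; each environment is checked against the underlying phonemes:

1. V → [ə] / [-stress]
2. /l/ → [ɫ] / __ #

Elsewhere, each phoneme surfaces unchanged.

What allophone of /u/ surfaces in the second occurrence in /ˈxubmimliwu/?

/u/ (word-final) occurs in an unstressed syllable → [ə] by rule 1.

[ə]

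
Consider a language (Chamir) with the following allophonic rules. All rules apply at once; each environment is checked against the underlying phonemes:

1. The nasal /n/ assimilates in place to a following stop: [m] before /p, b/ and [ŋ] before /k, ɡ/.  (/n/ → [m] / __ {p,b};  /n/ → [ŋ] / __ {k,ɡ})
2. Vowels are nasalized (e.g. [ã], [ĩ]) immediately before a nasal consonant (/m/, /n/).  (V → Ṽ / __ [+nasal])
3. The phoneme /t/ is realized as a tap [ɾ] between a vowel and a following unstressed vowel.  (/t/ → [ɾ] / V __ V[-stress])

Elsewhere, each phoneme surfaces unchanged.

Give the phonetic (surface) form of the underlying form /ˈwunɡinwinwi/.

/w/ — not in any rule's target class → [w].
/u/ (between /w/ and /n/) occurs before a nasal consonant → [ũ] by rule 2.
Rule 1 applies to /n/ (between /u/ and /ɡ/: before a labial or velar stop) → [ŋ].
/ɡ/ stays [ɡ].
Rule 2 applies to /i/ (between /ɡ/ and /n/: before a nasal consonant) → [ĩ].
/n/ (between /i/ and /w/): rule 1 targets it, but not before a labial or velar stop → unchanged [n].
/w/ (between /n/ and /i/) is unaffected → [w].
Rule 2 applies to /i/ (between /w/ and /n/: before a nasal consonant) → [ĩ].
/n/ (between /i/ and /w/) is in the target of rule 1 but the environment (before a labial or velar stop) is not met → [n].
/w/ — not in any rule's target class → [w].
/i/ (word-final) fails the environment for rule 2, so it stays [i].

[ˈwũŋɡĩnwĩnwi]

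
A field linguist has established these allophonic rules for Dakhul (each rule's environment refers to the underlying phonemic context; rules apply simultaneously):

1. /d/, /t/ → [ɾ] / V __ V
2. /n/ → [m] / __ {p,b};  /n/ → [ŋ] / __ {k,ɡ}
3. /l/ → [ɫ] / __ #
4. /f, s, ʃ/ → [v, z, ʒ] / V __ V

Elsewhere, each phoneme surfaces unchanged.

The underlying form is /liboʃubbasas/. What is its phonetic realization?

/l/ (word-initial) is in the target of rule 3 but the environment (word-finally) is not met → [l].
/i/ (between /l/ and /b/): no rule targets it → [i].
/b/ (between /i/ and /o/): no rule targets it → [b].
/o/ stays [o].
/ʃ/ meets the environment for rule 4 (between two vowels) → [ʒ].
/u/ (between /ʃ/ and /b/): no rule targets it → [u].
/b/ (between /u/ and /b/) is unaffected → [b].
/b/ stays [b].
/a/ (between /b/ and /s/): no rule targets it → [a].
Rule 4 applies to /s/ (between /a/ and /a/: between two vowels) → [z].
/a/ (between /s/ and /s/) is unaffected → [a].
/s/ (word-final): rule 4 targets it, but not between two vowels → unchanged [s].

[liboʒubbazas]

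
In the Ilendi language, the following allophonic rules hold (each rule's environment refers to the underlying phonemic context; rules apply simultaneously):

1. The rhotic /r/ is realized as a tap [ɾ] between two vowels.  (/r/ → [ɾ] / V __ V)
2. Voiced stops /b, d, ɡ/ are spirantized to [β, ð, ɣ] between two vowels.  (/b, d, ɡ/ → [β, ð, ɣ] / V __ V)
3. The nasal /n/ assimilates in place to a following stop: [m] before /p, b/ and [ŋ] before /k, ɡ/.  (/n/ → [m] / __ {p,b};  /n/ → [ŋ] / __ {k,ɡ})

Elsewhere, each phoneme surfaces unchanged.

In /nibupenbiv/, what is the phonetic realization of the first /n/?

/n/ (word-initial) is in the target of rule 3 but the environment (before a labial or velar stop) is not met → [n].

[n]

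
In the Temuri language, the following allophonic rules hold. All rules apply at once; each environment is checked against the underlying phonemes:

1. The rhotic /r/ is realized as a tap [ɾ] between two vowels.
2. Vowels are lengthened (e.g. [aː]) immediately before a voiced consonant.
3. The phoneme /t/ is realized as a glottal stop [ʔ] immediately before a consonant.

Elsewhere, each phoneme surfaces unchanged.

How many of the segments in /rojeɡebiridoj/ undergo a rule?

Segments that undergo a rule: /o/ → [oː] (rule 2); /e/ → [eː] (rule 2); /e/ → [eː] (rule 2); /i/ → [iː] (rule 2); /r/ → [ɾ] (rule 1); /i/ → [iː] (rule 2); /o/ → [oː] (rule 2).
All other segments surface unchanged.

7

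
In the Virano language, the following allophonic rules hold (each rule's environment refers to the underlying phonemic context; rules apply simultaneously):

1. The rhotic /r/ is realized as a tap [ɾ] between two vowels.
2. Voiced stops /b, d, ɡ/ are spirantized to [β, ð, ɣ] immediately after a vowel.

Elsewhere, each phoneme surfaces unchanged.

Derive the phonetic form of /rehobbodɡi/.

[rehoβboðɡi]

/r/ (word-initial) fails the environment for rule 1, so it stays [r].
/e/ stays [e].
/h/ (between /e/ and /o/) is unaffected → [h].
/o/ — not in any rule's target class → [o].
/b/ meets the environment for rule 2 (immediately after a vowel) → [β].
/b/ (between /b/ and /o/) fails the environment for rule 2, so it stays [b].
/o/ — not in any rule's target class → [o].
/d/ meets the environment for rule 2 (immediately after a vowel) → [ð].
/ɡ/ — between /d/ and /i/; rule 2 does not apply here → [ɡ].
/i/ stays [i].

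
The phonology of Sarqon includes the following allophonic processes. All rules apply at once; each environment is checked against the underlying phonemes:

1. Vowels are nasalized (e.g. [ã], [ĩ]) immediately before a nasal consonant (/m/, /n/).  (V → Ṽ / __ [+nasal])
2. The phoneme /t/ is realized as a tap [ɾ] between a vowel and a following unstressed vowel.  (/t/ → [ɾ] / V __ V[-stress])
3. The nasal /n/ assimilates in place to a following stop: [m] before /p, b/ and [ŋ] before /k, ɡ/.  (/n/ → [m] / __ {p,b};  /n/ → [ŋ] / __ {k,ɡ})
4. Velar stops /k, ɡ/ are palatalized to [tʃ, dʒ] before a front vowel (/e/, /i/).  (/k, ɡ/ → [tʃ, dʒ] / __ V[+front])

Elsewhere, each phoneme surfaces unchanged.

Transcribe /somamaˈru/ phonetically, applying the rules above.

[sõmãmaˈru]

/s/ — not in any rule's target class → [s].
Rule 1 applies to /o/ (between /s/ and /m/: before a nasal consonant) → [õ].
/m/ (between /o/ and /a/): no rule targets it → [m].
/a/ (between /m/ and /m/) occurs before a nasal consonant → [ã] by rule 1.
/m/ stays [m].
/a/ (between /m/ and /r/) fails the environment for rule 1, so it stays [a].
/r/ (between /a/ and /u/) is unaffected → [r].
/u/ — word-final; rule 1 does not apply here → [u].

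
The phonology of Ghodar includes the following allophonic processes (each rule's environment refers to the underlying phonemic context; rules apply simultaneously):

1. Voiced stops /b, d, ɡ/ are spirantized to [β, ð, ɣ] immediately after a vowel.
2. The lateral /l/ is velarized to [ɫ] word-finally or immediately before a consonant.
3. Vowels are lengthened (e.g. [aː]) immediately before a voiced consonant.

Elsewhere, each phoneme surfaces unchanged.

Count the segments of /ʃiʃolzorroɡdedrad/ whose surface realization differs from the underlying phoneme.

Segments that undergo a rule: /o/ → [oː] (rule 3); /l/ → [ɫ] (rule 2); /o/ → [oː] (rule 3); /o/ → [oː] (rule 3); /ɡ/ → [ɣ] (rule 1); /e/ → [eː] (rule 3); /d/ → [ð] (rule 1); /a/ → [aː] (rule 3); /d/ → [ð] (rule 1).
All other segments surface unchanged.

9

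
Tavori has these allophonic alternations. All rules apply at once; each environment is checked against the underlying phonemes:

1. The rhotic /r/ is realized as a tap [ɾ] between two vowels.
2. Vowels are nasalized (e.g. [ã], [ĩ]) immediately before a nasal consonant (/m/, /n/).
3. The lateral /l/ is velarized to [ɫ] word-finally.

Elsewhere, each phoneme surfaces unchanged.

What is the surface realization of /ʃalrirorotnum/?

/ʃ/ — not in any rule's target class → [ʃ].
/a/ (between /ʃ/ and /l/): rule 2 targets it, but not before a nasal consonant → unchanged [a].
/l/ — between /a/ and /r/; rule 3 does not apply here → [l].
/r/ — between /l/ and /i/; rule 1 does not apply here → [r].
/i/ (between /r/ and /r/) is in the target of rule 2 but the environment (before a nasal consonant) is not met → [i].
/r/ (between /i/ and /o/): between two vowels, so rule 1 applies → [ɾ].
/o/ — between /r/ and /r/; rule 2 does not apply here → [o].
Rule 1 applies to /r/ (between /o/ and /o/: between two vowels) → [ɾ].
/o/ — between /r/ and /t/; rule 2 does not apply here → [o].
/t/ (between /o/ and /n/): no rule targets it → [t].
/n/ stays [n].
/u/ (between /n/ and /m/) occurs before a nasal consonant → [ũ] by rule 2.
/m/ (word-final) is unaffected → [m].

[ʃalriɾoɾotnũm]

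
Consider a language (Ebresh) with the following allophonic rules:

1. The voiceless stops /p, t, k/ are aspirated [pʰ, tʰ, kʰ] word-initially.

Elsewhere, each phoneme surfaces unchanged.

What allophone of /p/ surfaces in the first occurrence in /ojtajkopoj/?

[p]

/p/ (between /o/ and /o/) is in the target of rule 1 but the environment (word-initially) is not met → [p].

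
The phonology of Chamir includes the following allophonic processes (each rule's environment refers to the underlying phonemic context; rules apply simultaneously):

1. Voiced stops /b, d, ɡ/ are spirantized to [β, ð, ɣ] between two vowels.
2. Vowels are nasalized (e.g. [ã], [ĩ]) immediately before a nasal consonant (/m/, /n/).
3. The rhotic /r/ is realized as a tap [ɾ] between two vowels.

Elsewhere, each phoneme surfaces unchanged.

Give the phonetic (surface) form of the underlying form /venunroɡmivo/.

/e/ — between /v/ and /n/, before a nasal consonant — surfaces as [ẽ] (rule 2).
/u/ (between /n/ and /n/): before a nasal consonant, so rule 2 applies → [ũ].
/r/ — between /n/ and /o/; rule 3 does not apply here → [r].
/o/ (between /r/ and /ɡ/) fails the environment for rule 2, so it stays [o].
/ɡ/ (between /o/ and /m/) fails the environment for rule 1, so it stays [ɡ].
/i/ (between /m/ and /v/) fails the environment for rule 2, so it stays [i].
/o/ — word-final; rule 2 does not apply here → [o].

[vẽnũnroɡmivo]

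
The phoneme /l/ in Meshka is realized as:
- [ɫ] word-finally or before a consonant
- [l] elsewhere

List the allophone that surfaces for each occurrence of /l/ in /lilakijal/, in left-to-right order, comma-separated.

[l], [l], [ɫ]

Occurrence 1 (position 1): no conditioning environment matches → elsewhere allophone [l].
Occurrence 2 (position 3): no conditioning environment matches → elsewhere allophone [l].
Occurrence 3 (position 9): word-finally or before a consonant → [ɫ].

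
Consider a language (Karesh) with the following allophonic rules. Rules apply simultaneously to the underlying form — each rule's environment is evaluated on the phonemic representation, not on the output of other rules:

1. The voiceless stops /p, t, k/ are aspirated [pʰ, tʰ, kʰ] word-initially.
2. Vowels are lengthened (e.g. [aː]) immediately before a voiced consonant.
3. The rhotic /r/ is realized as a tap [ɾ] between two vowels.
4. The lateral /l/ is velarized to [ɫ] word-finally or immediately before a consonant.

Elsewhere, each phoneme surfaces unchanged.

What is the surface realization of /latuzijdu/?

[latuːziːjdu]

/l/ (word-initial) fails the environment for rule 4, so it stays [l].
/a/ — between /l/ and /t/; rule 2 does not apply here → [a].
/t/ — between /a/ and /u/; rule 1 does not apply here → [t].
/u/ (between /t/ and /z/): before a voiced consonant, so rule 2 applies → [uː].
/z/ (between /u/ and /i/) is unaffected → [z].
/i/ (between /z/ and /j/): before a voiced consonant, so rule 2 applies → [iː].
/j/ (between /i/ and /d/): no rule targets it → [j].
/d/ (between /j/ and /u/): no rule targets it → [d].
/u/ (word-final) fails the environment for rule 2, so it stays [u].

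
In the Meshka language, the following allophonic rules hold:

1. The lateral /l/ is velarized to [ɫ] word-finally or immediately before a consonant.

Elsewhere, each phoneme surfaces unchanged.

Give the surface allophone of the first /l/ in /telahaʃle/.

[l]

/l/ (between /e/ and /a/): rule 1 targets it, but not word-finally or immediately before a consonant → unchanged [l].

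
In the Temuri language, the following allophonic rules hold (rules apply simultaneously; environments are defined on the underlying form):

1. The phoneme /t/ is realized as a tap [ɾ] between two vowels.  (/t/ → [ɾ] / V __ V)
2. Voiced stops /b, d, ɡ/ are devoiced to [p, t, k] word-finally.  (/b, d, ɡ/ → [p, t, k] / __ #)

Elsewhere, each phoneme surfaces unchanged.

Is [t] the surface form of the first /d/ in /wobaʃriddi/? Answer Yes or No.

/d/ (between /i/ and /d/) is in the target of rule 2 but the environment (word-finally) is not met → [d].
The actual realization is [d], not [t].

No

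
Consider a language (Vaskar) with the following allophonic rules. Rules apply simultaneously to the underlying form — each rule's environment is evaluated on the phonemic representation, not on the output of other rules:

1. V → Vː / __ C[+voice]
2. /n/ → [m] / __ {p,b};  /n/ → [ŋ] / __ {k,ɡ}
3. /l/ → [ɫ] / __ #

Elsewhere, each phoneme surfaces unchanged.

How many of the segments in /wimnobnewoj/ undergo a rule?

Segments that undergo a rule: /i/ → [iː] (rule 1); /o/ → [oː] (rule 1); /e/ → [eː] (rule 1); /o/ → [oː] (rule 1).
All other segments surface unchanged.

4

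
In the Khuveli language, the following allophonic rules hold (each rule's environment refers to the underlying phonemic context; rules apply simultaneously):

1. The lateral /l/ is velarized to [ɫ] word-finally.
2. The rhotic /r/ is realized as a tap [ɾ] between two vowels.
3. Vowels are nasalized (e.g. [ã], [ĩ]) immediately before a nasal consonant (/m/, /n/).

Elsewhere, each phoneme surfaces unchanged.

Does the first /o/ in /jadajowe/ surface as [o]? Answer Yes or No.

Yes

/o/ (between /j/ and /w/) is in the target of rule 3 but the environment (before a nasal consonant) is not met → [o].
The actual realization is [o], which matches [o].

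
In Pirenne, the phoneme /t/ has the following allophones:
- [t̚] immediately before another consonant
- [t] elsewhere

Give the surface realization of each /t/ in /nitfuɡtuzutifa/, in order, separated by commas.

Occurrence 1 (position 3): immediately before another consonant → [t̚].
Occurrence 2 (position 7): no conditioning environment matches → elsewhere allophone [t].
Occurrence 3 (position 11): no conditioning environment matches → elsewhere allophone [t].

[t̚], [t], [t]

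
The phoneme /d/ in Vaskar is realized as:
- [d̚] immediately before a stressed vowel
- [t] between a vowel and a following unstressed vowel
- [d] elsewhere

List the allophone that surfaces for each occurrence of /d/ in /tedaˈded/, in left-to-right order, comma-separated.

[t], [d̚], [d]

Occurrence 1 (position 3): between a vowel and a following unstressed vowel → [t].
Occurrence 2 (position 5): immediately before a stressed vowel → [d̚].
Occurrence 3 (position 7): no conditioning environment matches → elsewhere allophone [d].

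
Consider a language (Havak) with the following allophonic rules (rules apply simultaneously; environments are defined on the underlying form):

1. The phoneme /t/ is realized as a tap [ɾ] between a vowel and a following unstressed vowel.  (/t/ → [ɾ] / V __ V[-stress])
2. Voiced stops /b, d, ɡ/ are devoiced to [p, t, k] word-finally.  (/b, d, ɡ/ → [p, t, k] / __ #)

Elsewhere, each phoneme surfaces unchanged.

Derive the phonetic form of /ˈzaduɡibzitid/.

/d/ (between /a/ and /u/): rule 2 targets it, but not word-finally → unchanged [d].
/ɡ/ (between /u/ and /i/): rule 2 targets it, but not word-finally → unchanged [ɡ].
/b/ (between /i/ and /z/) is in the target of rule 2 but the environment (word-finally) is not met → [b].
/t/ (between /i/ and /i/) occurs between a vowel and a following unstressed vowel → [ɾ] by rule 1.
/d/ — word-final, word-finally — surfaces as [t] (rule 2).

[ˈzaduɡibziɾit]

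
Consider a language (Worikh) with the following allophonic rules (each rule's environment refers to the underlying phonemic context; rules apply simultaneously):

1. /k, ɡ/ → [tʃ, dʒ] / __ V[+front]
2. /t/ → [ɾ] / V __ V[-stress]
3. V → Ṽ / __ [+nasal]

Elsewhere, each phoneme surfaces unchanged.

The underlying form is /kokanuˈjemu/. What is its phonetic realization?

/k/ — word-initial; rule 1 does not apply here → [k].
/o/ (between /k/ and /k/) fails the environment for rule 3, so it stays [o].
/k/ (between /o/ and /a/) fails the environment for rule 1, so it stays [k].
/a/ — between /k/ and /n/, before a nasal consonant — surfaces as [ã] (rule 3).
/n/ — not in any rule's target class → [n].
/u/ (between /n/ and /j/): rule 3 targets it, but not before a nasal consonant → unchanged [u].
/j/ (between /u/ and /e/): no rule targets it → [j].
/e/ — between /j/ and /m/, before a nasal consonant — surfaces as [ẽ] (rule 3).
/m/ stays [m].
/u/ (word-final) is in the target of rule 3 but the environment (before a nasal consonant) is not met → [u].

[kokãnuˈjẽmu]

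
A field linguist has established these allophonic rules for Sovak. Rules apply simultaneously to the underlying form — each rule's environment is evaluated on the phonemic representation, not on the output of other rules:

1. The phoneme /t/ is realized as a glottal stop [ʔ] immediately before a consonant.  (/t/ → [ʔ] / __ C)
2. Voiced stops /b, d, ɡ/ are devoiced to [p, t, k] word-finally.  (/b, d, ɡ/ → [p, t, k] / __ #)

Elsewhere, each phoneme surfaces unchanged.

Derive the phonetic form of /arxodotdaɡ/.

/a/ — not in any rule's target class → [a].
/r/ — not in any rule's target class → [r].
/x/ stays [x].
/o/ — not in any rule's target class → [o].
/d/ (between /o/ and /o/) is in the target of rule 2 but the environment (word-finally) is not met → [d].
/o/ stays [o].
/t/ (between /o/ and /d/): immediately before a consonant, so rule 1 applies → [ʔ].
/d/ (between /t/ and /a/): rule 2 targets it, but not word-finally → unchanged [d].
/a/ (between /d/ and /ɡ/) is unaffected → [a].
/ɡ/ (word-final) occurs word-finally → [k] by rule 2.

[arxodoʔdak]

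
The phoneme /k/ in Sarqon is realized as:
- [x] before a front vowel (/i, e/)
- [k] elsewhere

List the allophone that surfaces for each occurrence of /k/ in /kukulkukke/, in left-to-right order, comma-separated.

[k], [k], [k], [k], [x]

Occurrence 1 (position 1): no conditioning environment matches → elsewhere allophone [k].
Occurrence 2 (position 3): no conditioning environment matches → elsewhere allophone [k].
Occurrence 3 (position 6): no conditioning environment matches → elsewhere allophone [k].
Occurrence 4 (position 8): no conditioning environment matches → elsewhere allophone [k].
Occurrence 5 (position 9): before a front vowel (/i, e/) → [x].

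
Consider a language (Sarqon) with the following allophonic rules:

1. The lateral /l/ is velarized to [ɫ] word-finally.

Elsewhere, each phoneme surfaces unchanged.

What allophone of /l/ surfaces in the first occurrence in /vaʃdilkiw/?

[l]

/l/ (between /i/ and /k/) is in the target of rule 1 but the environment (word-finally) is not met → [l].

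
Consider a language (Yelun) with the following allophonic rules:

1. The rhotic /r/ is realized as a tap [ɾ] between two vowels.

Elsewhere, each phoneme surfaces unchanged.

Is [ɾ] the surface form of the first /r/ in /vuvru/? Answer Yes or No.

No

/r/ (between /v/ and /u/) is in the target of rule 1 but the environment (between two vowels) is not met → [r].
The actual realization is [r], not [ɾ].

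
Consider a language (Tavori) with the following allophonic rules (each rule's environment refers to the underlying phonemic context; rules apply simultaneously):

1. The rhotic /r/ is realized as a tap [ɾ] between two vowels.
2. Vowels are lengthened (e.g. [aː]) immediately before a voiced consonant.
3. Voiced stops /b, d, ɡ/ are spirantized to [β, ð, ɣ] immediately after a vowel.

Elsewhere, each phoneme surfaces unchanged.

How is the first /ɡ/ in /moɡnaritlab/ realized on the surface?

/ɡ/ (between /o/ and /n/) occurs immediately after a vowel → [ɣ] by rule 3.

[ɣ]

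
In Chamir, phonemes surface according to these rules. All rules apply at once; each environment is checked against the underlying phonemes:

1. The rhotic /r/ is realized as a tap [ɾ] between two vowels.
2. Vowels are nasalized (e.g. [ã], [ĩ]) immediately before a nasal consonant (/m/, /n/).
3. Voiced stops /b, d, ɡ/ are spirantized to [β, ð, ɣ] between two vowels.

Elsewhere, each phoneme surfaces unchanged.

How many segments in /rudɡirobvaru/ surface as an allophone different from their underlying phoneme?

Segments that undergo a rule: /r/ → [ɾ] (rule 1); /r/ → [ɾ] (rule 1).
All other segments surface unchanged.

2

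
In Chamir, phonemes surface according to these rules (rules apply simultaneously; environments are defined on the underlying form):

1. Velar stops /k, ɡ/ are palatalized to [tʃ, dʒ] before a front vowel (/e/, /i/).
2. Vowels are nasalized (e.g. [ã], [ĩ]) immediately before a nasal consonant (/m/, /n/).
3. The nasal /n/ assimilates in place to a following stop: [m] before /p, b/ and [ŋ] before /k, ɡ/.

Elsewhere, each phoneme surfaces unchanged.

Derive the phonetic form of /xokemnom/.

[xotʃẽmnõm]

/x/ (word-initial): no rule targets it → [x].
/o/ (between /x/ and /k/): rule 2 targets it, but not before a nasal consonant → unchanged [o].
/k/ (between /o/ and /e/) occurs before a front vowel → [tʃ] by rule 1.
Rule 2 applies to /e/ (between /k/ and /m/: before a nasal consonant) → [ẽ].
/m/ (between /e/ and /n/): no rule targets it → [m].
/n/ (between /m/ and /o/) fails the environment for rule 3, so it stays [n].
/o/ (between /n/ and /m/): before a nasal consonant, so rule 2 applies → [õ].
/m/ (word-final): no rule targets it → [m].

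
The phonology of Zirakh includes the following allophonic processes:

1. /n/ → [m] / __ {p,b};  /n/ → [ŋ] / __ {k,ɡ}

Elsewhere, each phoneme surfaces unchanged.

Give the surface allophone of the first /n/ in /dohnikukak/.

/n/ (between /h/ and /i/) is in the target of rule 1 but the environment (before a labial or velar stop) is not met → [n].

[n]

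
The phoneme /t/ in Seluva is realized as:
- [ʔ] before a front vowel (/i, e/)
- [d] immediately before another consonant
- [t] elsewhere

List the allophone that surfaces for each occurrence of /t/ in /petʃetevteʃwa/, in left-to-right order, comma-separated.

[d], [ʔ], [ʔ]

Occurrence 1 (position 3): immediately before another consonant → [d].
Occurrence 2 (position 6): before a front vowel (/i, e/) → [ʔ].
Occurrence 3 (position 9): before a front vowel (/i, e/) → [ʔ].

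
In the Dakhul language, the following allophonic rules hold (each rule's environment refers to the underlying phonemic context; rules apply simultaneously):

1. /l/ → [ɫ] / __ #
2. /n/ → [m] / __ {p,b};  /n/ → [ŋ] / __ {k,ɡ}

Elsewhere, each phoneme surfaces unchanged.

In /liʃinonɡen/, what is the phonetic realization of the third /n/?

[n]

/n/ (word-final) is in the target of rule 2 but the environment (before a labial or velar stop) is not met → [n].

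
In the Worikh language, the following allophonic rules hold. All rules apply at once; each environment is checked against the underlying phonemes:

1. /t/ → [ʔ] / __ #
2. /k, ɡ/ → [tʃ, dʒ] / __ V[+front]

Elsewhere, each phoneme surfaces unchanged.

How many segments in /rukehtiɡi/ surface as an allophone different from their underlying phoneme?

Segments that undergo a rule: /k/ → [tʃ] (rule 2); /ɡ/ → [dʒ] (rule 2).
All other segments surface unchanged.

2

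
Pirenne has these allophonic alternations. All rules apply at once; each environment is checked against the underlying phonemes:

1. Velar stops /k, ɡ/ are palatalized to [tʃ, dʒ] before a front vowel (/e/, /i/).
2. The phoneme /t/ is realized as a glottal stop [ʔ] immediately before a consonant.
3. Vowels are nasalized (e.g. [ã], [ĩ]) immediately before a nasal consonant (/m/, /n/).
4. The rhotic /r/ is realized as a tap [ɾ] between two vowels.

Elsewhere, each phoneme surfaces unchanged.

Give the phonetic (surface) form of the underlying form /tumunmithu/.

[tũmũnmiʔhu]

/t/ — word-initial; rule 2 does not apply here → [t].
/u/ (between /t/ and /m/): before a nasal consonant, so rule 3 applies → [ũ].
/u/ (between /m/ and /n/) occurs before a nasal consonant → [ũ] by rule 3.
/i/ (between /m/ and /t/) is in the target of rule 3 but the environment (before a nasal consonant) is not met → [i].
/t/ meets the environment for rule 2 (immediately before a consonant) → [ʔ].
/u/ (word-final) fails the environment for rule 3, so it stays [u].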